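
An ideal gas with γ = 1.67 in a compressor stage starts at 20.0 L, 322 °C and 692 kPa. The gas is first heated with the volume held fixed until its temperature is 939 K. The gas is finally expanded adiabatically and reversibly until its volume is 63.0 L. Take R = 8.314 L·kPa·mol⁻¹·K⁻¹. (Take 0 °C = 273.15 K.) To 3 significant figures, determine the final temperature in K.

Convert: T₁ = 595.1 K.
V constant ⇒ P ∝ T: V₂ = V₁; P₂ = P₁·(T₂/T₁) = 1092 kPa.
Reversible adiabatic, γ = 1.67: T₃ = T₂·(V₂/V₃)^(γ−1) = 435.3 K; P₃ = P₂·(V₂/V₃)^γ = 160.7 kPa.

T₃ ≈ 435 K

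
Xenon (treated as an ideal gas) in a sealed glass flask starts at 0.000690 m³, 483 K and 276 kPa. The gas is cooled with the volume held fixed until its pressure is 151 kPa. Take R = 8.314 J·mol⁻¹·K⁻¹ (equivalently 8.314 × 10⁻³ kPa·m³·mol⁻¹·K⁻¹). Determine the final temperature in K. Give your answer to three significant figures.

T₂ ≈ 264 K

Isochoric, so P/T is constant: V₂ = V₁; T₂ = T₁·(P₂/P₁) = 264.2 K.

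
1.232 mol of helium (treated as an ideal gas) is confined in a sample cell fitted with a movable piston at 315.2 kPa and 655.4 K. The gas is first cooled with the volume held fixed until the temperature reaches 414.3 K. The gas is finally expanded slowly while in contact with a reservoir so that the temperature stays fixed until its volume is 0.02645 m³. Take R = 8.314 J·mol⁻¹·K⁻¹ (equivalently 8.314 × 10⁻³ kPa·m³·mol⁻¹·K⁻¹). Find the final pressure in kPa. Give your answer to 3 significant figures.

P₃ ≈ 160 kPa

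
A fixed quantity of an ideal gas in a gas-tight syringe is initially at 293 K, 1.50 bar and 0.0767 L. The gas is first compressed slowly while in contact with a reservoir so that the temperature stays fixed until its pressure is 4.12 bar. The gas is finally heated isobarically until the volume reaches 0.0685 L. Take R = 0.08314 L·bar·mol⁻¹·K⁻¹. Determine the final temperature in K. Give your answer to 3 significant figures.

T₃ ≈ 719 K

Isothermal, so P V is constant: T₂ = T₁; V₂ = V₁·(P₁/P₂) = 0.02792 L.
Isobaric, so V/T is constant: P₃ = P₂; T₃ = T₂·(V₃/V₂) = 718.7 K.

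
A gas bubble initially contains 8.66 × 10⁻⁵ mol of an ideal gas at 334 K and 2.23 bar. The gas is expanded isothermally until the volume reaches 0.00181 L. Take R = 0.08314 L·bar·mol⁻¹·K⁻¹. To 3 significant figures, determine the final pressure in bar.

From PV = nRT: V₁ = nRT₁/P₁ = 0.001078 L.
T constant ⇒ Boyle's law P V = const: T₂ = T₁; P₂ = P₁·(V₁/V₂) = 1.329 bar.

P₂ ≈ 1.33 bar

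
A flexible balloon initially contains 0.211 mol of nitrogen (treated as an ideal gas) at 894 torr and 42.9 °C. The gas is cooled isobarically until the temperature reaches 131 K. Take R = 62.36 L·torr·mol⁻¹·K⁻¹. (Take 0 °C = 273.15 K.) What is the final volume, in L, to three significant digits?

Convert: T₁ = 316.0 K.
From PV = nRT: V₁ = nRT₁/P₁ = 4.652 L.
Isobaric, so V/T is constant: P₂ = P₁; V₂ = V₁·(T₂/T₁) = 1.928 L.

V₂ ≈ 1.93 L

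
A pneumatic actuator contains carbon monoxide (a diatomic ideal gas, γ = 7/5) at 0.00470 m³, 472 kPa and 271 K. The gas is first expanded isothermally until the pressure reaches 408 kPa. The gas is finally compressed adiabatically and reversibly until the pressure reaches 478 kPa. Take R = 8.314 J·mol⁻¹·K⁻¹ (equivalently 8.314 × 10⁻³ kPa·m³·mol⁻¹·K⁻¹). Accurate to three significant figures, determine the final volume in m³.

V₃ ≈ 0.00486 m³

Isothermal, so P V is constant: T₂ = T₁; V₂ = V₁·(P₁/P₂) = 0.005437 m³.
Reversible adiabatic, γ = 7/5: T₃ = T₂·(P₃/P₂)^((γ−1)/γ) = 283.5 K; V₃ = V₂·(P₂/P₃)^(1/γ) = 0.004856 m³.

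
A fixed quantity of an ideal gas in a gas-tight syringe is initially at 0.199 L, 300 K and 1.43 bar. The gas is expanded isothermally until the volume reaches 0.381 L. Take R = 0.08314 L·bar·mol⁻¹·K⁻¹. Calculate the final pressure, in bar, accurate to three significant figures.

P₂ ≈ 0.747 bar

T constant ⇒ Boyle's law P V = const: T₂ = T₁; P₂ = P₁·(V₁/V₂) = 0.7469 bar.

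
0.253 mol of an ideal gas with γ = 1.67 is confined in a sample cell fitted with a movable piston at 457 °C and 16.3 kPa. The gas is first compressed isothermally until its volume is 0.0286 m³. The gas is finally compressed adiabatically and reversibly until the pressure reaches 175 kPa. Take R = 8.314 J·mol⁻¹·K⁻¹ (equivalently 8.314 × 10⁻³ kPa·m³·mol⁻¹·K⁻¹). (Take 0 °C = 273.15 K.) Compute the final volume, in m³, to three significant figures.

V₃ ≈ 0.0141 m³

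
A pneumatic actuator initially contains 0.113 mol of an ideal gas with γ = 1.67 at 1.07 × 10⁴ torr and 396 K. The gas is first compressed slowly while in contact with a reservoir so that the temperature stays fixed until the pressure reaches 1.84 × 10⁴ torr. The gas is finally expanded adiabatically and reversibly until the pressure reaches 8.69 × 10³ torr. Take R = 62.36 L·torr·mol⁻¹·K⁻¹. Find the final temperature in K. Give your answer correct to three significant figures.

T₃ ≈ 293 K

From PV = nRT: V₁ = nRT₁/P₁ = 0.2608 L.
T constant ⇒ Boyle's law P V = const: T₂ = T₁; V₂ = V₁·(P₁/P₂) = 0.1517 L.
Adiabatic (γ = 1.67), T V^(γ−1) and P V^γ constant: T₃ = T₂·(P₃/P₂)^((γ−1)/γ) = 293.1 K; V₃ = V₂·(P₂/P₃)^(1/γ) = 0.2377 L.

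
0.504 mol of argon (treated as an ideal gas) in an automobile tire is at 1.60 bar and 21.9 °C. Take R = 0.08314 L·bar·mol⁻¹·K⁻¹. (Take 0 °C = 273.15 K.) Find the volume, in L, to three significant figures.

V ≈ 7.73 L

Convert: T = 295.05 K.
PV = nRT ⇒ V = nRT/P = (0.504 × 0.08314 × 295.05) / 1.60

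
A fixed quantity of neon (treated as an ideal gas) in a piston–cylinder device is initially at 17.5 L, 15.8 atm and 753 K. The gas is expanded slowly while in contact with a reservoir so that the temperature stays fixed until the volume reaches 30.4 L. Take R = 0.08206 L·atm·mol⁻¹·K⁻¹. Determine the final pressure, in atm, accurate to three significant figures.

P₂ ≈ 9.10 atm

Isothermal, so P V is constant: T₂ = T₁; P₂ = P₁·(V₁/V₂) = 9.095 atm.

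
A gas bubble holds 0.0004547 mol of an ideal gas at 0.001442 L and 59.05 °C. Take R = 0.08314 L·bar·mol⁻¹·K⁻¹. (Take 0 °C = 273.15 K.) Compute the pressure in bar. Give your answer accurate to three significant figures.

Convert: T = 332.20 K.
PV = nRT ⇒ P = nRT/V = (0.0004547 × 0.08314 × 332.20) / 0.001442

P ≈ 8.71 bar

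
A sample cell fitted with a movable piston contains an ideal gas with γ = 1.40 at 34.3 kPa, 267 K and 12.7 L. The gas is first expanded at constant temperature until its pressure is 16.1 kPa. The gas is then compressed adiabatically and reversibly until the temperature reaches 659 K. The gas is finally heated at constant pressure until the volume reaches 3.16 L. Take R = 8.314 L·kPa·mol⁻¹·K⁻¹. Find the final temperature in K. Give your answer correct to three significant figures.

T₄ ≈ 737 K

T constant ⇒ Boyle's law P V = const: T₂ = T₁; V₂ = V₁·(P₁/P₂) = 27.06 L.
Reversible adiabatic, γ = 1.40: P₃ = P₂·(T₃/T₂)^(γ/(γ−1)) = 380.3 kPa; V₃ = V₂·(T₂/T₃)^(1/(γ−1)) = 2.827 L.
Isobaric, so V/T is constant: P₄ = P₃; T₄ = T₃·(V₄/V₃) = 736.6 K.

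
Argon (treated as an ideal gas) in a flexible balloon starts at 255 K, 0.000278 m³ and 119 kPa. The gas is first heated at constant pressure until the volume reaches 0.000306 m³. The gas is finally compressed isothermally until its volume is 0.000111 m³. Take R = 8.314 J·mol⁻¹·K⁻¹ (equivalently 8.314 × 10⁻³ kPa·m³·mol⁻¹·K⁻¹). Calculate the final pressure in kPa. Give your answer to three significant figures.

P₃ ≈ 328 kPa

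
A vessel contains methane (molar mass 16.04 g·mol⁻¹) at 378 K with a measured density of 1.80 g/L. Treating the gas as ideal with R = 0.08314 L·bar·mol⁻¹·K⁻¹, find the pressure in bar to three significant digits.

P ≈ 3.53 bar

ρ = PM/(RT) ⇒ P = ρRT/M = (1.80 × 0.08314 × 378.0) / 16.04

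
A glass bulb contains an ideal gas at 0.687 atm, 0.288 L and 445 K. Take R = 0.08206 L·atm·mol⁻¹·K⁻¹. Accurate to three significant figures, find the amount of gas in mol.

PV = nRT ⇒ n = PV/(RT) = (0.687 × 0.288) / (0.08206 × 445)

n ≈ 0.00542 mol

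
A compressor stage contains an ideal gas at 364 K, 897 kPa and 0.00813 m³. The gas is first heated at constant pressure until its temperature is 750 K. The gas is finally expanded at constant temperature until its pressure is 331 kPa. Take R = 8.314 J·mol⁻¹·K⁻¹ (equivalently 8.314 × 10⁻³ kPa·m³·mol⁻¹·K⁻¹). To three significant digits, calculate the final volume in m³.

V₃ ≈ 0.0454 m³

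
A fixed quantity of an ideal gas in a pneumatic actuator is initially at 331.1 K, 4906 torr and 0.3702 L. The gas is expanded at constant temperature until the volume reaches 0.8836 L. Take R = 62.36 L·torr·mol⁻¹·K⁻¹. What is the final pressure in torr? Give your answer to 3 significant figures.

Isothermal, so P V is constant: T₂ = T₁; P₂ = P₁·(V₁/V₂) = 2055 torr.

P₂ ≈ 2.06e+03 torr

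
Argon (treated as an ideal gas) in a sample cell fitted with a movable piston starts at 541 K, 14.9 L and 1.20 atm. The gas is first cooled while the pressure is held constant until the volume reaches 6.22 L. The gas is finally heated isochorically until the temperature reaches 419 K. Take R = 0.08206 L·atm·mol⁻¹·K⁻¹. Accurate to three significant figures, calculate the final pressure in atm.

Isobaric, so V/T is constant: P₂ = P₁; T₂ = T₁·(V₂/V₁) = 225.8 K.
V constant ⇒ P ∝ T: V₃ = V₂; P₃ = P₂·(T₃/T₂) = 2.226 atm.

P₃ ≈ 2.23 atm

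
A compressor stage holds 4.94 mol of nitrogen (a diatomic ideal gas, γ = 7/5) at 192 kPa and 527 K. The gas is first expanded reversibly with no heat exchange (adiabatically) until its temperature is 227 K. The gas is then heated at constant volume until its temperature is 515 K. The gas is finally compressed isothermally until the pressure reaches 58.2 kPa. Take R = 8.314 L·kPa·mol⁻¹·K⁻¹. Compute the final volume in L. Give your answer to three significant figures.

From PV = nRT: V₁ = nRT₁/P₁ = 112.7 L.
Reversible adiabatic, γ = 7/5: P₂ = P₁·(T₂/T₁)^(γ/(γ−1)) = 10.07 kPa; V₂ = V₁·(T₁/T₂)^(1/(γ−1)) = 925.8 L.
Isochoric, so P/T is constant: V₃ = V₂; P₃ = P₂·(T₃/T₂) = 22.85 kPa.
T constant ⇒ Boyle's law P V = const: T₄ = T₃; V₄ = V₃·(P₃/P₄) = 363.4 L.

V₄ ≈ 363 L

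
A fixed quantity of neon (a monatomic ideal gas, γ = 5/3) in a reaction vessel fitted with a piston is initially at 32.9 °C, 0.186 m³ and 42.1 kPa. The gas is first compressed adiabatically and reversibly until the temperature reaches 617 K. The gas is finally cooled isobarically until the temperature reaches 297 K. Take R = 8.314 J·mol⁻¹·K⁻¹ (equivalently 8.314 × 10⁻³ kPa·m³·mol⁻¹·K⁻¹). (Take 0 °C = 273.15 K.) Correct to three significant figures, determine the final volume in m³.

V₃ ≈ 0.0313 m³

Convert: T₁ = 306.0 K.
Adiabatic (γ = 5/3), T V^(γ−1) and P V^γ constant: P₂ = P₁·(T₂/T₁)^(γ/(γ−1)) = 242.9 kPa; V₂ = V₁·(T₁/T₂)^(1/(γ−1)) = 0.06498 m³.
P constant ⇒ V ∝ T: P₃ = P₂; V₃ = V₂·(T₃/T₂) = 0.03128 m³.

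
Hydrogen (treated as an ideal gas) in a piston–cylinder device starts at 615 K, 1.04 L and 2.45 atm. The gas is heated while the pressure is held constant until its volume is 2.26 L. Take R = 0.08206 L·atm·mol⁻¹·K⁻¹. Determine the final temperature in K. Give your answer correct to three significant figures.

T₂ ≈ 1.34e+03 K

Isobaric, so V/T is constant: P₂ = P₁; T₂ = T₁·(V₂/V₁) = 1336 K.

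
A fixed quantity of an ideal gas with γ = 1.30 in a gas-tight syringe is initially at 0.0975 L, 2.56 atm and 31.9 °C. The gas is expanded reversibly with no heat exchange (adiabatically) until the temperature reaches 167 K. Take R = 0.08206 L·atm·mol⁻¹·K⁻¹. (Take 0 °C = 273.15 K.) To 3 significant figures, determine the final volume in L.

V₂ ≈ 0.726 L

Convert: T₁ = 305.0 K.
Adiabatic (γ = 1.30), T V^(γ−1) and P V^γ constant: P₂ = P₁·(T₂/T₁)^(γ/(γ−1)) = 0.1881 atm; V₂ = V₁·(T₁/T₂)^(1/(γ−1)) = 0.7264 L.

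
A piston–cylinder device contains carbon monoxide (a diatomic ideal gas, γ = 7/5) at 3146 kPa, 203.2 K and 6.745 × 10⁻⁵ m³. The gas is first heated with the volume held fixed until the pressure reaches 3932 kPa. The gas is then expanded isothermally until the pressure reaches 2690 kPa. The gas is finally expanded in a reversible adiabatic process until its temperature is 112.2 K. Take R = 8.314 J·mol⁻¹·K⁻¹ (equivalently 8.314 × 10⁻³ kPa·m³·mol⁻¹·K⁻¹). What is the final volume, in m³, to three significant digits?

V constant ⇒ P ∝ T: V₂ = V₁; T₂ = T₁·(P₂/P₁) = 254.0 K.
T constant ⇒ Boyle's law P V = const: T₃ = T₂; V₃ = V₂·(P₂/P₃) = 9.859e-05 m³.
Adiabatic (γ = 7/5), T V^(γ−1) and P V^γ constant: P₄ = P₃·(T₄/T₃)^(γ/(γ−1)) = 154.2 kPa; V₄ = V₃·(T₃/T₄)^(1/(γ−1)) = 0.0007600 m³.

V₄ ≈ 0.000760 m³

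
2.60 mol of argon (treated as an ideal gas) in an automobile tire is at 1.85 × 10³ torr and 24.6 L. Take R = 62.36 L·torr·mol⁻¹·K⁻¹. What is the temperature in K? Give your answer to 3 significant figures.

PV = nRT ⇒ T = PV/(nR) = (1.85e+03 × 24.6) / (2.60 × 62.36)

T ≈ 281 K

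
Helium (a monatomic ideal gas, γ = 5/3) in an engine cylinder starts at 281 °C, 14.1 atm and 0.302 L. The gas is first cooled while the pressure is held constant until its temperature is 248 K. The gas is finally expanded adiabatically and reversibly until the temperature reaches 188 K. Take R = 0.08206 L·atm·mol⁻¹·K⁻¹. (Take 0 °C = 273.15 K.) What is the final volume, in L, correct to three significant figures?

V₃ ≈ 0.205 L

Convert: T₁ = 554.1 K.
P constant ⇒ V ∝ T: P₂ = P₁; V₂ = V₁·(T₂/T₁) = 0.1352 L.
Adiabatic (γ = 5/3), T V^(γ−1) and P V^γ constant: P₃ = P₂·(T₃/T₂)^(γ/(γ−1)) = 7.055 atm; V₃ = V₂·(T₂/T₃)^(1/(γ−1)) = 0.2048 L.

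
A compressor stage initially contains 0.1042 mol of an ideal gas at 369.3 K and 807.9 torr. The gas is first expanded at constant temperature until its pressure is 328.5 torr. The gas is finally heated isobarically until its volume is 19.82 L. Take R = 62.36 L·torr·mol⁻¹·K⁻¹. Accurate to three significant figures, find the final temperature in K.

T₃ ≈ 1.00e+03 K

From PV = nRT: V₁ = nRT₁/P₁ = 2.970 L.
Isothermal, so P V is constant: T₂ = T₁; V₂ = V₁·(P₁/P₂) = 7.305 L.
P constant ⇒ V ∝ T: P₃ = P₂; T₃ = T₂·(V₃/V₂) = 1002 K.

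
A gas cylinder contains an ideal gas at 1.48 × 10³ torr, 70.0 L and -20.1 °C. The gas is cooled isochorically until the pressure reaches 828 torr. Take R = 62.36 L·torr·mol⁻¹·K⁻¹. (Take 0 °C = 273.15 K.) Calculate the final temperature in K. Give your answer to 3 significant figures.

Convert: T₁ = 253.0 K.
Isochoric, so P/T is constant: V₂ = V₁; T₂ = T₁·(P₂/P₁) = 141.6 K.

T₂ ≈ 142 K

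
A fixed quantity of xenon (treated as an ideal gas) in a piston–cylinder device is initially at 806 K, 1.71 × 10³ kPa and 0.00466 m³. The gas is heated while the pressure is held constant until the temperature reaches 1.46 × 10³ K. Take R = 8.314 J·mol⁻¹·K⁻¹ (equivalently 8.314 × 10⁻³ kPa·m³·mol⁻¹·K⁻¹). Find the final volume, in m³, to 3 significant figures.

Isobaric, so V/T is constant: P₂ = P₁; V₂ = V₁·(T₂/T₁) = 0.008441 m³.

V₂ ≈ 0.00844 m³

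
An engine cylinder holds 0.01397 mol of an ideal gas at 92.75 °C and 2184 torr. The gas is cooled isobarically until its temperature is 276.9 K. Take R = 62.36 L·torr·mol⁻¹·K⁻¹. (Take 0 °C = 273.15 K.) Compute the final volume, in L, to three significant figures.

Convert: T₁ = 365.9 K.
From PV = nRT: V₁ = nRT₁/P₁ = 0.1460 L.
P constant ⇒ V ∝ T: P₂ = P₁; V₂ = V₁·(T₂/T₁) = 0.1105 L.

V₂ ≈ 0.110 L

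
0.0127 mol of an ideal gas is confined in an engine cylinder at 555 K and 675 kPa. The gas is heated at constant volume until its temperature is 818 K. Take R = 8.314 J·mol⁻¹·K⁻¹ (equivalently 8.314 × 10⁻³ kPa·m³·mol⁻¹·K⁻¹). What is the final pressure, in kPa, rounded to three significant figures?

P₂ ≈ 995 kPa

From PV = nRT: V₁ = nRT₁/P₁ = 8.682e-05 m³.
V constant ⇒ P ∝ T: V₂ = V₁; P₂ = P₁·(T₂/T₁) = 994.9 kPa.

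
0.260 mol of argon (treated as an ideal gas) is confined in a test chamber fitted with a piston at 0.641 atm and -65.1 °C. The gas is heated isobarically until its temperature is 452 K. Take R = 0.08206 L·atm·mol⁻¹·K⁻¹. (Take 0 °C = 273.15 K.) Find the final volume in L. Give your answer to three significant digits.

Convert: T₁ = 208.0 K.
From PV = nRT: V₁ = nRT₁/P₁ = 6.925 L.
P constant ⇒ V ∝ T: P₂ = P₁; V₂ = V₁·(T₂/T₁) = 15.04 L.

V₂ ≈ 15.0 L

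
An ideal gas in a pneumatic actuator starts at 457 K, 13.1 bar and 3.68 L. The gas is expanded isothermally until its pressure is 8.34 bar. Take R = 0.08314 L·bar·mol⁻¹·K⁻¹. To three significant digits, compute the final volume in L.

T constant ⇒ Boyle's law P V = const: T₂ = T₁; V₂ = V₁·(P₁/P₂) = 5.780 L.

V₂ ≈ 5.78 L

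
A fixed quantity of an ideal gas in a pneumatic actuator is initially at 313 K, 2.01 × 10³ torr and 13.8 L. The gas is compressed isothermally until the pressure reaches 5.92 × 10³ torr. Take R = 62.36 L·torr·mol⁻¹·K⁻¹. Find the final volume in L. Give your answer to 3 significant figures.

V₂ ≈ 4.69 L

Isothermal, so P V is constant: T₂ = T₁; V₂ = V₁·(P₁/P₂) = 4.685 L.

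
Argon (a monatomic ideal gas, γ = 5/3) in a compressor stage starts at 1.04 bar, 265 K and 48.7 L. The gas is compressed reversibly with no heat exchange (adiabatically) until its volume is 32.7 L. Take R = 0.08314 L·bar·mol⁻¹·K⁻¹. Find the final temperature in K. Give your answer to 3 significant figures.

Reversible adiabatic, γ = 5/3: T₂ = T₁·(V₁/V₂)^(γ−1) = 345.6 K; P₂ = P₁·(V₁/V₂)^γ = 2.020 bar.

T₂ ≈ 346 K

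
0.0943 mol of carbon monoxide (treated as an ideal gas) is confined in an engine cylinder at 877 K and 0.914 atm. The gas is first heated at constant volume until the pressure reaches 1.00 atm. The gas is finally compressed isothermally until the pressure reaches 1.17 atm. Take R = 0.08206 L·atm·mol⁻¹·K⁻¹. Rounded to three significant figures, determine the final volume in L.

V₃ ≈ 6.35 L

From PV = nRT: V₁ = nRT₁/P₁ = 7.425 L.
V constant ⇒ P ∝ T: V₂ = V₁; T₂ = T₁·(P₂/P₁) = 959.5 K.
Isothermal, so P V is constant: T₃ = T₂; V₃ = V₂·(P₂/P₃) = 6.346 L.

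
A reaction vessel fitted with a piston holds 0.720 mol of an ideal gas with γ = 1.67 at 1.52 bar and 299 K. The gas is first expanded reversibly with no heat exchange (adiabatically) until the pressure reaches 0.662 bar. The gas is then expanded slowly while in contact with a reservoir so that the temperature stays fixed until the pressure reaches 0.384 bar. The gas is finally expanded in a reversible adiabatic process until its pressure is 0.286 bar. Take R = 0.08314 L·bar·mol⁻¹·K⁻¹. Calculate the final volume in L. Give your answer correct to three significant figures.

V₄ ≈ 39.8 L

From PV = nRT: V₁ = nRT₁/P₁ = 11.78 L.
Adiabatic (γ = 1.67), T V^(γ−1) and P V^γ constant: T₂ = T₁·(P₂/P₁)^((γ−1)/γ) = 214.2 K; V₂ = V₁·(P₁/P₂)^(1/γ) = 19.37 L.
Isothermal, so P V is constant: T₃ = T₂; V₃ = V₂·(P₂/P₃) = 33.39 L.
Reversible adiabatic, γ = 1.67: T₄ = T₃·(P₄/P₃)^((γ−1)/γ) = 190.3 K; V₄ = V₃·(P₃/P₄)^(1/γ) = 39.84 L.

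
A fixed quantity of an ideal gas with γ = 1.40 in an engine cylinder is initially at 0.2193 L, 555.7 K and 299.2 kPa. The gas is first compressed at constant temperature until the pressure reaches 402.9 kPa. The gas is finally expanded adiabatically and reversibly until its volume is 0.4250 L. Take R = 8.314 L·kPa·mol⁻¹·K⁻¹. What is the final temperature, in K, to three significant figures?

Isothermal, so P V is constant: T₂ = T₁; V₂ = V₁·(P₁/P₂) = 0.1629 L.
Reversible adiabatic, γ = 1.40: T₃ = T₂·(V₂/V₃)^(γ−1) = 378.6 K; P₃ = P₂·(V₂/V₃)^γ = 105.2 kPa.

T₃ ≈ 379 K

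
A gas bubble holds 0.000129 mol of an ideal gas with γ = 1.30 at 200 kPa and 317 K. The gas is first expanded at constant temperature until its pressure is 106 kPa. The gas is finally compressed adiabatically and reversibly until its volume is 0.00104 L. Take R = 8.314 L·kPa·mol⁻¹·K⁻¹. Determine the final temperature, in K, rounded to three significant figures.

From PV = nRT: V₁ = nRT₁/P₁ = 0.001700 L.
T constant ⇒ Boyle's law P V = const: T₂ = T₁; V₂ = V₁·(P₁/P₂) = 0.003207 L.
Reversible adiabatic, γ = 1.30: T₃ = T₂·(V₂/V₃)^(γ−1) = 444.4 K; P₃ = P₂·(V₂/V₃)^γ = 458.3 kPa.

T₃ ≈ 444 K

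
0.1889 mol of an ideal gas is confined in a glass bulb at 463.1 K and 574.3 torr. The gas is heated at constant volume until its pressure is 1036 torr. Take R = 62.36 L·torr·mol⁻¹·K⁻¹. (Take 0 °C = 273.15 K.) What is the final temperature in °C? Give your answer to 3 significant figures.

From PV = nRT: V₁ = nRT₁/P₁ = 9.499 L.
V constant ⇒ P ∝ T: V₂ = V₁; T₂ = T₁·(P₂/P₁) = 835.4 K.

T₂ ≈ 562 °C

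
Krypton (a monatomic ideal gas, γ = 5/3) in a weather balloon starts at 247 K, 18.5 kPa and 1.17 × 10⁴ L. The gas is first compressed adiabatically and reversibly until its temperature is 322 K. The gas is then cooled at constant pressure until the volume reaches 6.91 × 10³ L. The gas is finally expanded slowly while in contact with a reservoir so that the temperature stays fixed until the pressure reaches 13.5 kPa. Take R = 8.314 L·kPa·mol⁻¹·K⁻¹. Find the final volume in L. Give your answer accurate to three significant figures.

Adiabatic (γ = 5/3), T V^(γ−1) and P V^γ constant: P₂ = P₁·(T₂/T₁)^(γ/(γ−1)) = 35.90 kPa; V₂ = V₁·(T₁/T₂)^(1/(γ−1)) = 7860 L.
Isobaric, so V/T is constant: P₃ = P₂; T₃ = T₂·(V₃/V₂) = 283.1 K.
T constant ⇒ Boyle's law P V = const: T₄ = T₃; V₄ = V₃·(P₃/P₄) = 1.837e+04 L.

V₄ ≈ 1.84e+04 L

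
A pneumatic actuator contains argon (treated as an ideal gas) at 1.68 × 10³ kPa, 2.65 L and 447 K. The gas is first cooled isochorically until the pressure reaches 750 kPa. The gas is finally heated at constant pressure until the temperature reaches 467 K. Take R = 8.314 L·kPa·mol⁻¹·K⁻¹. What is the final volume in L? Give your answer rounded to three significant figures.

V constant ⇒ P ∝ T: V₂ = V₁; T₂ = T₁·(P₂/P₁) = 199.6 K.
P constant ⇒ V ∝ T: P₃ = P₂; V₃ = V₂·(T₃/T₂) = 6.202 L.

V₃ ≈ 6.20 L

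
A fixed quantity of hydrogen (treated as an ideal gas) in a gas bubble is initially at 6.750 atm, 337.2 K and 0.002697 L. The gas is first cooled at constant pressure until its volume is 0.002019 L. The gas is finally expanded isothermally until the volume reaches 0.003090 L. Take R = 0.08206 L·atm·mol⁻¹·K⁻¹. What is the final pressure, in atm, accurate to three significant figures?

P constant ⇒ V ∝ T: P₂ = P₁; T₂ = T₁·(V₂/V₁) = 252.4 K.
Isothermal, so P V is constant: T₃ = T₂; P₃ = P₂·(V₂/V₃) = 4.410 atm.

P₃ ≈ 4.41 atm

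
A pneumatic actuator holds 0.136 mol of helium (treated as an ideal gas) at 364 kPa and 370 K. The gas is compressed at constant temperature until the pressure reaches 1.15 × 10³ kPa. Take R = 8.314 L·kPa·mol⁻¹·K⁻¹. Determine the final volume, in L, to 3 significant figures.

From PV = nRT: V₁ = nRT₁/P₁ = 1.149 L.
T constant ⇒ Boyle's law P V = const: T₂ = T₁; V₂ = V₁·(P₁/P₂) = 0.3638 L.

V₂ ≈ 0.364 L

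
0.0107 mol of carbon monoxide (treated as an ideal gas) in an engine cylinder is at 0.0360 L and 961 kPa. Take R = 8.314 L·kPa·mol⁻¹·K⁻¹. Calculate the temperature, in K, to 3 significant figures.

T ≈ 389 K

PV = nRT ⇒ T = PV/(nR) = (961 × 0.0360) / (0.0107 × 8.314)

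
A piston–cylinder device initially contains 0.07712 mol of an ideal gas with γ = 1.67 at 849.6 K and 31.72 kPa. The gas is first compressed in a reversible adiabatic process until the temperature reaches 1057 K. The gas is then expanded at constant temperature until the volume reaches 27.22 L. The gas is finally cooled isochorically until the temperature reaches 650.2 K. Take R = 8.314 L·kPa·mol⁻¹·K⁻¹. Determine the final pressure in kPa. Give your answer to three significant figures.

From PV = nRT: V₁ = nRT₁/P₁ = 17.17 L.
Reversible adiabatic, γ = 1.67: P₂ = P₁·(T₂/T₁)^(γ/(γ−1)) = 54.67 kPa; V₂ = V₁·(T₁/T₂)^(1/(γ−1)) = 12.40 L.
T constant ⇒ Boyle's law P V = const: T₃ = T₂; P₃ = P₂·(V₂/V₃) = 24.90 kPa.
V constant ⇒ P ∝ T: V₄ = V₃; P₄ = P₃·(T₄/T₃) = 15.32 kPa.

P₄ ≈ 15.3 kPa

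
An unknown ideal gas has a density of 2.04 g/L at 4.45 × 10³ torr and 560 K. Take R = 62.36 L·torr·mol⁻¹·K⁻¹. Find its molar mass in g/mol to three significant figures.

ρ = PM/(RT) ⇒ M = ρRT/P = (2.04 × 62.36 × 560.0) / 4.45e+03

M ≈ 16.0 g/mol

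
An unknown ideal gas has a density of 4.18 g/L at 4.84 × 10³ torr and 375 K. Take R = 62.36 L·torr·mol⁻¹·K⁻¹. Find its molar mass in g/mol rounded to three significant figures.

ρ = PM/(RT) ⇒ M = ρRT/P = (4.18 × 62.36 × 375.0) / 4.84e+03

M ≈ 20.2 g/mol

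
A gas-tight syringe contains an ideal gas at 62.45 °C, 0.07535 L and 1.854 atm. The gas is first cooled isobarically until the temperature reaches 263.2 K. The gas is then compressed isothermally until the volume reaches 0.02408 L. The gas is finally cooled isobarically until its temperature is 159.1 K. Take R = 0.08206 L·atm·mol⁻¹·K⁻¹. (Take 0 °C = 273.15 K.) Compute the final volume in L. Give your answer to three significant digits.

Convert: T₁ = 335.6 K.
Isobaric, so V/T is constant: P₂ = P₁; V₂ = V₁·(T₂/T₁) = 0.05909 L.
Isothermal, so P V is constant: T₃ = T₂; P₃ = P₂·(V₂/V₃) = 4.550 atm.
P constant ⇒ V ∝ T: P₄ = P₃; V₄ = V₃·(T₄/T₃) = 0.01456 L.

V₄ ≈ 0.0146 L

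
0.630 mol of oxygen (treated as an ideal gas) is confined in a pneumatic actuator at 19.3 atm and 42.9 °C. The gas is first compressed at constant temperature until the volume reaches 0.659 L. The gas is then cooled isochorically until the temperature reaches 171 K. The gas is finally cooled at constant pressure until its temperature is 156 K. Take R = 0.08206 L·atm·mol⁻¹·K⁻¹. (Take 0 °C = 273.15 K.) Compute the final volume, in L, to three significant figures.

Convert: T₁ = 316.0 K.
From PV = nRT: V₁ = nRT₁/P₁ = 0.8466 L.
Isothermal, so P V is constant: T₂ = T₁; P₂ = P₁·(V₁/V₂) = 24.79 atm.
Isochoric, so P/T is constant: V₃ = V₂; P₃ = P₂·(T₃/T₂) = 13.41 atm.
P constant ⇒ V ∝ T: P₄ = P₃; V₄ = V₃·(T₄/T₃) = 0.6012 L.

V₄ ≈ 0.601 L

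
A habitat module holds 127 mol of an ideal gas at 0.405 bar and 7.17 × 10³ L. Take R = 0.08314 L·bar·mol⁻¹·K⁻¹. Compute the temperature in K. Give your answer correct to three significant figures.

T ≈ 275 K

PV = nRT ⇒ T = PV/(nR) = (0.405 × 7.17e+03) / (127 × 0.08314)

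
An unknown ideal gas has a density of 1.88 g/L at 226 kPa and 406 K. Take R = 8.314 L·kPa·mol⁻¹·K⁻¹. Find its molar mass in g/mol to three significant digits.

M ≈ 28.1 g/mol

ρ = PM/(RT) ⇒ M = ρRT/P = (1.88 × 8.314 × 406.0) / 226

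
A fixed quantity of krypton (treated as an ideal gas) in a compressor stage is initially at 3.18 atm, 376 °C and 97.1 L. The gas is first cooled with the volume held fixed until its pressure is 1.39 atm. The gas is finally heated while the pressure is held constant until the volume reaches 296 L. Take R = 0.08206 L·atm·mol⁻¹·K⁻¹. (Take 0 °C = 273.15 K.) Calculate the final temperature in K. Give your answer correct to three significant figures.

Convert: T₁ = 649.1 K.
V constant ⇒ P ∝ T: V₂ = V₁; T₂ = T₁·(P₂/P₁) = 283.7 K.
P constant ⇒ V ∝ T: P₃ = P₂; T₃ = T₂·(V₃/V₂) = 865.0 K.

T₃ ≈ 865 K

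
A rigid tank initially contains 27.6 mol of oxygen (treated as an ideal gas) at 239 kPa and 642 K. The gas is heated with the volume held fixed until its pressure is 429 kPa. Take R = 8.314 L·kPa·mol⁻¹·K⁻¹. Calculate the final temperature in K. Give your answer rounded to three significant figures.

T₂ ≈ 1.15e+03 K

From PV = nRT: V₁ = nRT₁/P₁ = 616.4 L.
Isochoric, so P/T is constant: V₂ = V₁; T₂ = T₁·(P₂/P₁) = 1152 K.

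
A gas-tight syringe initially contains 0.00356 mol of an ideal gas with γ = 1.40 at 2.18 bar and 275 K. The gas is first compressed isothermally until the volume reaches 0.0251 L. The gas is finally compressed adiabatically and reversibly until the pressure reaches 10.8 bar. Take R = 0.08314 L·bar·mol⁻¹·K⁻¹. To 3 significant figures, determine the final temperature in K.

From PV = nRT: V₁ = nRT₁/P₁ = 0.03734 L.
T constant ⇒ Boyle's law P V = const: T₂ = T₁; P₂ = P₁·(V₁/V₂) = 3.243 bar.
Reversible adiabatic, γ = 1.40: T₃ = T₂·(P₃/P₂)^((γ−1)/γ) = 387.8 K; V₃ = V₂·(P₂/P₃)^(1/γ) = 0.01063 L.

T₃ ≈ 388 K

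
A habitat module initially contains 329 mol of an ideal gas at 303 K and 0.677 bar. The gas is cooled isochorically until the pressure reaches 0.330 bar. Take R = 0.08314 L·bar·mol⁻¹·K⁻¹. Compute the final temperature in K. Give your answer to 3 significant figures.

From PV = nRT: V₁ = nRT₁/P₁ = 1.224e+04 L.
Isochoric, so P/T is constant: V₂ = V₁; T₂ = T₁·(P₂/P₁) = 147.7 K.

T₂ ≈ 148 K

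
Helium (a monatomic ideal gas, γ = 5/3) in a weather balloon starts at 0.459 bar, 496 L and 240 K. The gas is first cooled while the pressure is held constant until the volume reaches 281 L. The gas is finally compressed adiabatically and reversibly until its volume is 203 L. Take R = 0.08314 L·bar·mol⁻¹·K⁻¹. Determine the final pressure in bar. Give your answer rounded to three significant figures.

P₃ ≈ 0.789 bar

Isobaric, so V/T is constant: P₂ = P₁; T₂ = T₁·(V₂/V₁) = 136.0 K.
Reversible adiabatic, γ = 5/3: T₃ = T₂·(V₂/V₃)^(γ−1) = 168.9 K; P₃ = P₂·(V₂/V₃)^γ = 0.7892 bar.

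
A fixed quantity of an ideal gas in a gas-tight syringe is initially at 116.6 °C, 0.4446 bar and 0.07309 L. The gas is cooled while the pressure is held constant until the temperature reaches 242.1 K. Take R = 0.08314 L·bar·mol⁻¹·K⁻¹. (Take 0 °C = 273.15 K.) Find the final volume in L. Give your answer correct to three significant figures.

Convert: T₁ = 389.8 K.
Isobaric, so V/T is constant: P₂ = P₁; V₂ = V₁·(T₂/T₁) = 0.04540 L.

V₂ ≈ 0.0454 L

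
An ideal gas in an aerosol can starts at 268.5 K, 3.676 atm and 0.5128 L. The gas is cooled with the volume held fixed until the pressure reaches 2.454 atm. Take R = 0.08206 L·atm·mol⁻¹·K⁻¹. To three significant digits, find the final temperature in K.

Isochoric, so P/T is constant: V₂ = V₁; T₂ = T₁·(P₂/P₁) = 179.2 K.

T₂ ≈ 179 K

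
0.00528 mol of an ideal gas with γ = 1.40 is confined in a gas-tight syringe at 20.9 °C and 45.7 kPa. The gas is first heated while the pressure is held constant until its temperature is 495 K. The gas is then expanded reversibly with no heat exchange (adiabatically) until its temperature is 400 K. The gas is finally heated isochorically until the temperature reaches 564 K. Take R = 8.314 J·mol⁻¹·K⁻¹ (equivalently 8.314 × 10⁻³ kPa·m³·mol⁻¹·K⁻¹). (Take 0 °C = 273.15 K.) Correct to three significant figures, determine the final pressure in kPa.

Convert: T₁ = 294.0 K.
From PV = nRT: V₁ = nRT₁/P₁ = 0.0002825 m³.
P constant ⇒ V ∝ T: P₂ = P₁; V₂ = V₁·(T₂/T₁) = 0.0004755 m³.
Adiabatic (γ = 1.40), T V^(γ−1) and P V^γ constant: P₃ = P₂·(T₃/T₂)^(γ/(γ−1)) = 21.68 kPa; V₃ = V₂·(T₂/T₃)^(1/(γ−1)) = 0.0008100 m³.
Isochoric, so P/T is constant: V₄ = V₃; P₄ = P₃·(T₄/T₃) = 30.57 kPa.

P₄ ≈ 30.6 kPa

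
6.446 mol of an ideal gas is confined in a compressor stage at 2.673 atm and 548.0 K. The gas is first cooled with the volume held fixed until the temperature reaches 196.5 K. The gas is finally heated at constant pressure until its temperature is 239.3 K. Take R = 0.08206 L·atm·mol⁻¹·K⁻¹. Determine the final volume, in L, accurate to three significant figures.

V₃ ≈ 132 L

From PV = nRT: V₁ = nRT₁/P₁ = 108.4 L.
V constant ⇒ P ∝ T: V₂ = V₁; P₂ = P₁·(T₂/T₁) = 0.9585 atm.
Isobaric, so V/T is constant: P₃ = P₂; V₃ = V₂·(T₃/T₂) = 132.1 L.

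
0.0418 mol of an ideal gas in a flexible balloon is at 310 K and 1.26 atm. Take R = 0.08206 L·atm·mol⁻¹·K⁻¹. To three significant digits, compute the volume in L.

V ≈ 0.844 L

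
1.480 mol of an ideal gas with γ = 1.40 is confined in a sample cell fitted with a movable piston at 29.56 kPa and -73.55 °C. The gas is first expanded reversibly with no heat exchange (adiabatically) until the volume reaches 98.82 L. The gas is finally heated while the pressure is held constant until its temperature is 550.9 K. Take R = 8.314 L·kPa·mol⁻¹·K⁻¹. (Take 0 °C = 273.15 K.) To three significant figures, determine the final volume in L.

Convert: T₁ = 199.6 K.
From PV = nRT: V₁ = nRT₁/P₁ = 83.09 L.
Reversible adiabatic, γ = 1.40: T₂ = T₁·(V₁/V₂)^(γ−1) = 186.2 K; P₂ = P₁·(V₁/V₂)^γ = 23.19 kPa.
Isobaric, so V/T is constant: P₃ = P₂; V₃ = V₂·(T₃/T₂) = 292.3 L.

V₃ ≈ 292 L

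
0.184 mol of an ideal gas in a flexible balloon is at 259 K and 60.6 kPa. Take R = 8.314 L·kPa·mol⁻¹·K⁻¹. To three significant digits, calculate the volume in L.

PV = nRT ⇒ V = nRT/P = (0.184 × 8.314 × 259) / 60.6

V ≈ 6.54 L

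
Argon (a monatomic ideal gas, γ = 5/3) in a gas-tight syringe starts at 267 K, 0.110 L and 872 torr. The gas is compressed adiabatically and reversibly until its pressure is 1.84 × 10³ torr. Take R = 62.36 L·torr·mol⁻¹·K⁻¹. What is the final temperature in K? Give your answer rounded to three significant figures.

T₂ ≈ 360 K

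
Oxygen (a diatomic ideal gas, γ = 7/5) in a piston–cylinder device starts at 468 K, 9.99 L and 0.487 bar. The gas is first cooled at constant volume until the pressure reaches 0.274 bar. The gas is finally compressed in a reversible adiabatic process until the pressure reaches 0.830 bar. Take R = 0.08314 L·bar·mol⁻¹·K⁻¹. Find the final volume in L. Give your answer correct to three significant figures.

V₃ ≈ 4.53 L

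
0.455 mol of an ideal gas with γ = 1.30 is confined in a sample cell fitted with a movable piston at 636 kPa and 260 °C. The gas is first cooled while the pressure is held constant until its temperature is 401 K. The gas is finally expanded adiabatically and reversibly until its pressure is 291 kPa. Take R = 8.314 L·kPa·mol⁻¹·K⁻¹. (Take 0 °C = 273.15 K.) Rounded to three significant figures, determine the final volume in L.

Convert: T₁ = 533.1 K.
From PV = nRT: V₁ = nRT₁/P₁ = 3.171 L.
P constant ⇒ V ∝ T: P₂ = P₁; V₂ = V₁·(T₂/T₁) = 2.385 L.
Reversible adiabatic, γ = 1.30: T₃ = T₂·(P₃/P₂)^((γ−1)/γ) = 334.8 K; V₃ = V₂·(P₂/P₃)^(1/γ) = 4.352 L.

V₃ ≈ 4.35 L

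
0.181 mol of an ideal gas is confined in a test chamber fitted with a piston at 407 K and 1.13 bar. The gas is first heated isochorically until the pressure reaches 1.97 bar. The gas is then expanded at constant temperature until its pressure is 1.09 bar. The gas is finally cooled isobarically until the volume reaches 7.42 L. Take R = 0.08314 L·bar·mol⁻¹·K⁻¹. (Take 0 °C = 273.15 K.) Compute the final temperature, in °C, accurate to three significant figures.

From PV = nRT: V₁ = nRT₁/P₁ = 5.420 L.
Isochoric, so P/T is constant: V₂ = V₁; T₂ = T₁·(P₂/P₁) = 709.5 K.
T constant ⇒ Boyle's law P V = const: T₃ = T₂; V₃ = V₂·(P₂/P₃) = 9.796 L.
Isobaric, so V/T is constant: P₄ = P₃; T₄ = T₃·(V₄/V₃) = 537.5 K.

T₄ ≈ 264 °C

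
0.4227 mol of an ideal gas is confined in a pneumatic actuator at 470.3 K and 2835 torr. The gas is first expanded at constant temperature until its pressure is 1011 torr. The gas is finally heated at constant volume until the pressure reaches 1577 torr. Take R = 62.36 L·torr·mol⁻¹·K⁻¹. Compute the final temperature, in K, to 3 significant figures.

T₃ ≈ 734 K

From PV = nRT: V₁ = nRT₁/P₁ = 4.373 L.
Isothermal, so P V is constant: T₂ = T₁; V₂ = V₁·(P₁/P₂) = 12.26 L.
Isochoric, so P/T is constant: V₃ = V₂; T₃ = T₂·(P₃/P₂) = 733.6 K.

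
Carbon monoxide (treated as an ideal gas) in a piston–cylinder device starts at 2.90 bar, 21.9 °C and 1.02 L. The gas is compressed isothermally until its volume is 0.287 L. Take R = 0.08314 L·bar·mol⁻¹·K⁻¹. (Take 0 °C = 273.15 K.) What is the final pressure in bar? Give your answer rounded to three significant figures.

P₂ ≈ 10.3 bar

Convert: T₁ = 295.0 K.
Isothermal, so P V is constant: T₂ = T₁; P₂ = P₁·(V₁/V₂) = 10.31 bar.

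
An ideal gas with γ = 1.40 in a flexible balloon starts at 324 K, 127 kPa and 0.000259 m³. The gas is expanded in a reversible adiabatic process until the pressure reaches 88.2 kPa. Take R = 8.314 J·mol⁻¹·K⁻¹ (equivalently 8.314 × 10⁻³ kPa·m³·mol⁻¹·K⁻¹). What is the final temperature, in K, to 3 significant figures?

Adiabatic (γ = 1.40), T V^(γ−1) and P V^γ constant: T₂ = T₁·(P₂/P₁)^((γ−1)/γ) = 291.9 K; V₂ = V₁·(P₁/P₂)^(1/γ) = 0.0003360 m³.

T₂ ≈ 292 K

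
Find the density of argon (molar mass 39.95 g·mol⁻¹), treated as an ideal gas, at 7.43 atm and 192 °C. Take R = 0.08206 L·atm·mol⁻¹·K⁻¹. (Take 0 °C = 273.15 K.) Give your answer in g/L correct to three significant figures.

ρ = PM/(RT) = (7.43 × 39.95) / (0.08206 × 465.1)

ρ ≈ 7.78 g/L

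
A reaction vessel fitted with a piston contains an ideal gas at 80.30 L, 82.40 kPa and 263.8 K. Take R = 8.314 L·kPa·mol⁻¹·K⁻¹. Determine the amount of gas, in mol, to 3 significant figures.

n ≈ 3.02 mol

PV = nRT ⇒ n = PV/(RT) = (82.40 × 80.30) / (8.314 × 263.8)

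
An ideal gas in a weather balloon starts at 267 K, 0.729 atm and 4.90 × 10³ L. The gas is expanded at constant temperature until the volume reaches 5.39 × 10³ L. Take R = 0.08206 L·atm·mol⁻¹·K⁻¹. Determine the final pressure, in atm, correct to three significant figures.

Isothermal, so P V is constant: T₂ = T₁; P₂ = P₁·(V₁/V₂) = 0.6627 atm.

P₂ ≈ 0.663 atm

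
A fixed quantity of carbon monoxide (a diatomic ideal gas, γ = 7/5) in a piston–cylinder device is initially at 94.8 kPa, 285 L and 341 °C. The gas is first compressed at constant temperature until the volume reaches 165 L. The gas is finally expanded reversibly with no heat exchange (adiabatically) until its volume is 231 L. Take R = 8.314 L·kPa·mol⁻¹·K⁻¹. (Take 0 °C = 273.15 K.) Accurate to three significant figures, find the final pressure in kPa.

Convert: T₁ = 614.1 K.
Isothermal, so P V is constant: T₂ = T₁; P₂ = P₁·(V₁/V₂) = 163.7 kPa.
Reversible adiabatic, γ = 7/5: T₃ = T₂·(V₂/V₃)^(γ−1) = 536.8 K; P₃ = P₂·(V₂/V₃)^γ = 102.2 kPa.

P₃ ≈ 102 kPa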